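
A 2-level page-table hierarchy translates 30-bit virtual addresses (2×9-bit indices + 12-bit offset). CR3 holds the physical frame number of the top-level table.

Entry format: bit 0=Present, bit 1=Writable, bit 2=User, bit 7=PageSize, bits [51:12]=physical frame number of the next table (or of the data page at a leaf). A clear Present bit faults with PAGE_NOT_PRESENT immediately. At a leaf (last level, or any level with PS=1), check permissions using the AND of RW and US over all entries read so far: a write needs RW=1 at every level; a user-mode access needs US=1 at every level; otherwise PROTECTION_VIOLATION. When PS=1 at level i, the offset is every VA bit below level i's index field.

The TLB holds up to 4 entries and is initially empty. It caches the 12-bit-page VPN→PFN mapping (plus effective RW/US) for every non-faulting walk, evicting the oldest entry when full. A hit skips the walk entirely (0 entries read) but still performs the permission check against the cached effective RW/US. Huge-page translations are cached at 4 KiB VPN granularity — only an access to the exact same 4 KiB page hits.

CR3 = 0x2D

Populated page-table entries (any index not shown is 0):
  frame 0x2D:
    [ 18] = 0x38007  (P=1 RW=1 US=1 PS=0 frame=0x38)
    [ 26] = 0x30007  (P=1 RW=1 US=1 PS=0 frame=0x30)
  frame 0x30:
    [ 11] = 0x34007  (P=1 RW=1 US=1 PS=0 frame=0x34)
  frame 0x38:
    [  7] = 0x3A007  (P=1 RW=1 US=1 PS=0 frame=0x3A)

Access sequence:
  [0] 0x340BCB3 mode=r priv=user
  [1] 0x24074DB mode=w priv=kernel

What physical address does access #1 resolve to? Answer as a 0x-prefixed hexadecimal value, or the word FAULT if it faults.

Trace:
#0 VA=0x340BCB3 (r,user):
  L0: frame=0x2D idx=26 entry=0x30007 [P=1 RW=1 US=1 PS=0]
  L1: frame=0x30 idx=11 entry=0x34007 [P=1 RW=1 US=1 PS=0]
  → PA=0x34CB3  (2 entries read)
#1 VA=0x24074DB (w,kernel):
  L0: frame=0x2D idx=18 entry=0x38007 [P=1 RW=1 US=1 PS=0]
  L1: frame=0x38 idx=7 entry=0x3A007 [P=1 RW=1 US=1 PS=0]
  → PA=0x3A4DB  (2 entries read)

Access #1 PA: 0x3A4DB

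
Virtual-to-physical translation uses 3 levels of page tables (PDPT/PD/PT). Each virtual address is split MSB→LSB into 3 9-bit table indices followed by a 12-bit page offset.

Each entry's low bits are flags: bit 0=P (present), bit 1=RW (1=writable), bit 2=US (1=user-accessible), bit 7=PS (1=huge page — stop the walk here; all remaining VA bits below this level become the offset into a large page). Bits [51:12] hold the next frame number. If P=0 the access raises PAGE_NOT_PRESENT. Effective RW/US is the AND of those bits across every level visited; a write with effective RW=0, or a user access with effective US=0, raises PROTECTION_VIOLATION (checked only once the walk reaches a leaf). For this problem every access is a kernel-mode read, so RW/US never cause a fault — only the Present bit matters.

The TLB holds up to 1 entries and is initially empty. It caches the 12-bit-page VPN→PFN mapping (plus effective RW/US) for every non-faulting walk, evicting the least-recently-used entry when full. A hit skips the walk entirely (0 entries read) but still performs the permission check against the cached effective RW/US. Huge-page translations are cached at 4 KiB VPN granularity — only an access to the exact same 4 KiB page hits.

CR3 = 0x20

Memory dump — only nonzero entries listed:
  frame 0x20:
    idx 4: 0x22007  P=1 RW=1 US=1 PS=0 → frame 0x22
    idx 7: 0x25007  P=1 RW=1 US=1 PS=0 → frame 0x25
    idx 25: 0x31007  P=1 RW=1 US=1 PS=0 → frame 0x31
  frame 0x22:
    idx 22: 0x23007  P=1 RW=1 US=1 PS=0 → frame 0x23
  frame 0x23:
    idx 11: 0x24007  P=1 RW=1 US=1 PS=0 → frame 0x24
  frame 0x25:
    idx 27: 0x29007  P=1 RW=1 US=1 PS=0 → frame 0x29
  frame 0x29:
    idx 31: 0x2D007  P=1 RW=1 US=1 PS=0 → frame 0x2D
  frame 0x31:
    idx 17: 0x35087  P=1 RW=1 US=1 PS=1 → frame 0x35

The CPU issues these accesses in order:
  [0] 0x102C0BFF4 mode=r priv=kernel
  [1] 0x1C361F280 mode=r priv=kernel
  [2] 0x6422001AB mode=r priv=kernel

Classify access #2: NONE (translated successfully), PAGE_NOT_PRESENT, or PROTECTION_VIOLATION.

Trace:
#0 VA=0x102C0BFF4 (r,kernel):
  L0 @0x20[4] → 0x22007  P=1,RW=1,US=1,PS=0
  L1 @0x22[22] → 0x23007  P=1,RW=1,US=1,PS=0
  L2 @0x23[11] → 0x24007  P=1,RW=1,US=1,PS=0
  → PA=0x24FF4  (3 entries read)
#1 VA=0x1C361F280 (r,kernel):
  L0 @0x20[7] → 0x25007  P=1,RW=1,US=1,PS=0
  L1 @0x25[27] → 0x29007  P=1,RW=1,US=1,PS=0
  L2 @0x29[31] → 0x2D007  P=1,RW=1,US=1,PS=0
  → PA=0x2D280  (3 entries read)
#2 VA=0x6422001AB (r,kernel):
  L0 @0x20[25] → 0x31007  P=1,RW=1,US=1,PS=0
  L1 @0x31[17] → 0x35087  P=1,RW=1,US=1,PS=1
  → PA=0x351AB (huge @L1)  (2 entries read)

Access #2 fault: NONE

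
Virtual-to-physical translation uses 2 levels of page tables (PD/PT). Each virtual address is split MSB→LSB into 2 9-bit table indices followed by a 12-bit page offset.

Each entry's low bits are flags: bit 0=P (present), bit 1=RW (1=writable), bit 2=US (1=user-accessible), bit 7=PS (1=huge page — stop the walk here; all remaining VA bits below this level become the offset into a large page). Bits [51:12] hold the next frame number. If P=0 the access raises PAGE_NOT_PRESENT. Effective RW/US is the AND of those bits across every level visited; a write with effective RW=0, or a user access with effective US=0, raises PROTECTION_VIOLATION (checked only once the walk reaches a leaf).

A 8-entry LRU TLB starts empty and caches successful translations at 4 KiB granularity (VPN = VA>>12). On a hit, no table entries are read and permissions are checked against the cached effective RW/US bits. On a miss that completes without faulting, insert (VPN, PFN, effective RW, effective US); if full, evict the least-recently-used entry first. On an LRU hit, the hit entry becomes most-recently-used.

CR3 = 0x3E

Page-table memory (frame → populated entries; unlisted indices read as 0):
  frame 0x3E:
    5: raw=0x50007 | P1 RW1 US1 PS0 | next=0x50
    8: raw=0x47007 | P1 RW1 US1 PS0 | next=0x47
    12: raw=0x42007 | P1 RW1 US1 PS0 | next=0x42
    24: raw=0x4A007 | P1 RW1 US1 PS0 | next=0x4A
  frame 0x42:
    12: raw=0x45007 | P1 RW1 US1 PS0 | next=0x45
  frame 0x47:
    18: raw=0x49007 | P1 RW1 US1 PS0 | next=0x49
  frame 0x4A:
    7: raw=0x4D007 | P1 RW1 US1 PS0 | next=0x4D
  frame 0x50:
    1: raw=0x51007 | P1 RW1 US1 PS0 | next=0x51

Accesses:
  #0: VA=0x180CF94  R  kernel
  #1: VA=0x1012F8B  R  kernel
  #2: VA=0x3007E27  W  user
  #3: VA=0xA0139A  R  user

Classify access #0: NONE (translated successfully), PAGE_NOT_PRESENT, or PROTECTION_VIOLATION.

Walk each access:
#0 VA=0x180CF94 (r,kernel):
  [0] read 0x3E idx=12: raw=0x42007 flags P=1 W=1 U=1 S=0
  [1] read 0x42 idx=12: raw=0x45007 flags P=1 W=1 U=1 S=0
  → PA=0x45F94  (2 entries read)
#1 VA=0x1012F8B (r,kernel):
  [0] read 0x3E idx=8: raw=0x47007 flags P=1 W=1 U=1 S=0
  [1] read 0x47 idx=18: raw=0x49007 flags P=1 W=1 U=1 S=0
  → PA=0x49F8B  (2 entries read)
#2 VA=0x3007E27 (w,user):
  [0] read 0x3E idx=24: raw=0x4A007 flags P=1 W=1 U=1 S=0
  [1] read 0x4A idx=7: raw=0x4D007 flags P=1 W=1 U=1 S=0
  → PA=0x4DE27  (2 entries read)
#3 VA=0xA0139A (r,user):
  [0] read 0x3E idx=5: raw=0x50007 flags P=1 W=1 U=1 S=0
  [1] read 0x50 idx=1: raw=0x51007 flags P=1 W=1 U=1 S=0
  → PA=0x5139A  (2 entries read)

Access #0 fault: NONE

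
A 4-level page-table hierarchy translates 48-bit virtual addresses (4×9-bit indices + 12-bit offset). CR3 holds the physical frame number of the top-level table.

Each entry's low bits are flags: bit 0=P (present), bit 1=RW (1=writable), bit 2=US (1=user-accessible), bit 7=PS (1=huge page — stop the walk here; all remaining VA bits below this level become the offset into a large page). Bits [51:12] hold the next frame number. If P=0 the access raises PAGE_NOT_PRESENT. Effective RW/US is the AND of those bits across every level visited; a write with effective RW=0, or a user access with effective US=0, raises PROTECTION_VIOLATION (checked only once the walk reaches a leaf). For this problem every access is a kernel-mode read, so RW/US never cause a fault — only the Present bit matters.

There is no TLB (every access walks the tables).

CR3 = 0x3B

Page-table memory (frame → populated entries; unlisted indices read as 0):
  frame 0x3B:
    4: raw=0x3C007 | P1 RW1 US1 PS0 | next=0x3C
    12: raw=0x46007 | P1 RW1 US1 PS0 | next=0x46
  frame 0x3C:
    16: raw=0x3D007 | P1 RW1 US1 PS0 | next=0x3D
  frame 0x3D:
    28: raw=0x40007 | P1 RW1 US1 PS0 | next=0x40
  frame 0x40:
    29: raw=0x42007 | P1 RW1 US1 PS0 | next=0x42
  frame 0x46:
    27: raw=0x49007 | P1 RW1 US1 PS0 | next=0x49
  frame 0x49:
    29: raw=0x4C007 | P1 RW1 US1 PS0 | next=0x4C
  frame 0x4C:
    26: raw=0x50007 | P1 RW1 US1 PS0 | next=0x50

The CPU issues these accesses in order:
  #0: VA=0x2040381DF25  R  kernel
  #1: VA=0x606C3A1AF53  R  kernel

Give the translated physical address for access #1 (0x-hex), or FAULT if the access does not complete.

Trace:
#0 VA=0x2040381DF25 (r,kernel):
  [0] read 0x3B idx=4: raw=0x3C007 flags P=1 W=1 U=1 S=0
  [1] read 0x3C idx=16: raw=0x3D007 flags P=1 W=1 U=1 S=0
  [2] read 0x3D idx=28: raw=0x40007 flags P=1 W=1 U=1 S=0
  [3] read 0x40 idx=29: raw=0x42007 flags P=1 W=1 U=1 S=0
  ⇒ phys 0x42F25  [4 reads]
#1 VA=0x606C3A1AF53 (r,kernel):
  [0] read 0x3B idx=12: raw=0x46007 flags P=1 W=1 U=1 S=0
  [1] read 0x46 idx=27: raw=0x49007 flags P=1 W=1 U=1 S=0
  [2] read 0x49 idx=29: raw=0x4C007 flags P=1 W=1 U=1 S=0
  [3] read 0x4C idx=26: raw=0x50007 flags P=1 W=1 U=1 S=0
  ⇒ phys 0x50F53  [4 reads]

Access #1 PA: 0x50F53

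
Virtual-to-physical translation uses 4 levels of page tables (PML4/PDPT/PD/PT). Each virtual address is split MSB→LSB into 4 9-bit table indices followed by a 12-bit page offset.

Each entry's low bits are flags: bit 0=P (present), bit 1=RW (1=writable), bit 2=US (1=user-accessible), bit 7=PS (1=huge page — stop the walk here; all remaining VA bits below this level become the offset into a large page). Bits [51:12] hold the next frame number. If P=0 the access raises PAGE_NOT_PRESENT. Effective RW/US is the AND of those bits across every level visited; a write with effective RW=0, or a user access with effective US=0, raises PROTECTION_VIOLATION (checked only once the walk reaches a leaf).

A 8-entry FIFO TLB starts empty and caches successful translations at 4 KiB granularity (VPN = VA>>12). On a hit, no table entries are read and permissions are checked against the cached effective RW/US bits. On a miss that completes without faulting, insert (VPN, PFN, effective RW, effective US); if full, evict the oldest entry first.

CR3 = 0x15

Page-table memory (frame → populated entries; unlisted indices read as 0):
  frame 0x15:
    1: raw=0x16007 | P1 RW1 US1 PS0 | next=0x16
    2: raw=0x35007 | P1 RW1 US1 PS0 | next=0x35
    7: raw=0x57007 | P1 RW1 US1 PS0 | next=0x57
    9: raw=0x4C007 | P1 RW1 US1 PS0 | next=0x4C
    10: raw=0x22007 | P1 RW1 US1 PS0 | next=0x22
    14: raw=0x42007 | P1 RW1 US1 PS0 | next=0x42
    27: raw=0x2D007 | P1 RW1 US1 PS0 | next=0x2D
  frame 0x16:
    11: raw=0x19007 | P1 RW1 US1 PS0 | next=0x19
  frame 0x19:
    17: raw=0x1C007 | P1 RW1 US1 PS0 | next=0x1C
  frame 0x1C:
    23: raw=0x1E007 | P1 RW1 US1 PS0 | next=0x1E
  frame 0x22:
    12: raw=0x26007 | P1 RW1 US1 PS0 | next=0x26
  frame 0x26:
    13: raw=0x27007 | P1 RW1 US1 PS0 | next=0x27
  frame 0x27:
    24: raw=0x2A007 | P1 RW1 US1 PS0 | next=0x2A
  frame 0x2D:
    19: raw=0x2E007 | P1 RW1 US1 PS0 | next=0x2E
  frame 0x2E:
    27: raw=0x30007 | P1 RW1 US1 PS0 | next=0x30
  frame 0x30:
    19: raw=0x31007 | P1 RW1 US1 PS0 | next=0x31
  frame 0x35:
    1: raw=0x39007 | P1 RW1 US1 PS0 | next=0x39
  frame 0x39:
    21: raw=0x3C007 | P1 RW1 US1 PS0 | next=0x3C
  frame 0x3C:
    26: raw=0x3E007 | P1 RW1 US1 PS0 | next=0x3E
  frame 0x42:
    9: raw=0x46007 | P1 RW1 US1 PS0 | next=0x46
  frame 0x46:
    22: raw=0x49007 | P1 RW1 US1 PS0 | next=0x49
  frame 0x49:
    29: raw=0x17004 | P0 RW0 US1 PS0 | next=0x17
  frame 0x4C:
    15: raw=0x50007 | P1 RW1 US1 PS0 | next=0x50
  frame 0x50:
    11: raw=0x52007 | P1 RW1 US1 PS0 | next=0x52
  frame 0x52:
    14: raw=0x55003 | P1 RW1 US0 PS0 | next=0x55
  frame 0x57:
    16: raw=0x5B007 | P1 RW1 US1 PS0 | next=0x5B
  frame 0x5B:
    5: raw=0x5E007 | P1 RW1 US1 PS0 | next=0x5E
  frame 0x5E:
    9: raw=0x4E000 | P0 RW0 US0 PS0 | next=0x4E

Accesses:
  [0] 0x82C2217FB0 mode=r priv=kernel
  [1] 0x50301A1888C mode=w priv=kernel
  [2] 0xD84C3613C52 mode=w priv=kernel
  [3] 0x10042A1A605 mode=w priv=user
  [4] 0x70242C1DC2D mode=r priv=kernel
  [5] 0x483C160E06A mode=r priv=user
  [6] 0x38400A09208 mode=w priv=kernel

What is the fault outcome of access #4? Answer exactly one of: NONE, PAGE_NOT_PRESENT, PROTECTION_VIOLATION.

Per-access translation:
#0 VA=0x82C2217FB0 (r,kernel):
  lvl0: tbl 0x15, slot 1 ⇒ 0x16007 (P1/RW1/US1/PS0)
  lvl1: tbl 0x16, slot 11 ⇒ 0x19007 (P1/RW1/US1/PS0)
  lvl2: tbl 0x19, slot 17 ⇒ 0x1C007 (P1/RW1/US1/PS0)
  lvl3: tbl 0x1C, slot 23 ⇒ 0x1E007 (P1/RW1/US1/PS0)
  ✓ 0x1EFB0  — 4 lookups
#1 VA=0x50301A1888C (w,kernel):
  lvl0: tbl 0x15, slot 10 ⇒ 0x22007 (P1/RW1/US1/PS0)
  lvl1: tbl 0x22, slot 12 ⇒ 0x26007 (P1/RW1/US1/PS0)
  lvl2: tbl 0x26, slot 13 ⇒ 0x27007 (P1/RW1/US1/PS0)
  lvl3: tbl 0x27, slot 24 ⇒ 0x2A007 (P1/RW1/US1/PS0)
  ✓ 0x2A88C  — 4 lookups
#2 VA=0xD84C3613C52 (w,kernel):
  lvl0: tbl 0x15, slot 27 ⇒ 0x2D007 (P1/RW1/US1/PS0)
  lvl1: tbl 0x2D, slot 19 ⇒ 0x2E007 (P1/RW1/US1/PS0)
  lvl2: tbl 0x2E, slot 27 ⇒ 0x30007 (P1/RW1/US1/PS0)
  lvl3: tbl 0x30, slot 19 ⇒ 0x31007 (P1/RW1/US1/PS0)
  ✓ 0x31C52  — 4 lookups
#3 VA=0x10042A1A605 (w,user):
  lvl0: tbl 0x15, slot 2 ⇒ 0x35007 (P1/RW1/US1/PS0)
  lvl1: tbl 0x35, slot 1 ⇒ 0x39007 (P1/RW1/US1/PS0)
  lvl2: tbl 0x39, slot 21 ⇒ 0x3C007 (P1/RW1/US1/PS0)
  lvl3: tbl 0x3C, slot 26 ⇒ 0x3E007 (P1/RW1/US1/PS0)
  ✓ 0x3E605  — 4 lookups
#4 VA=0x70242C1DC2D (r,kernel):
  lvl0: tbl 0x15, slot 14 ⇒ 0x42007 (P1/RW1/US1/PS0)
  lvl1: tbl 0x42, slot 9 ⇒ 0x46007 (P1/RW1/US1/PS0)
  lvl2: tbl 0x46, slot 22 ⇒ 0x49007 (P1/RW1/US1/PS0)
  lvl3: tbl 0x49, slot 29 ⇒ 0x17004 (P0/RW0/US1/PS0)
  ✗ PAGE_NOT_PRESENT  [4 reads]
#5 VA=0x483C160E06A (r,user):
  lvl0: tbl 0x15, slot 9 ⇒ 0x4C007 (P1/RW1/US1/PS0)
  lvl1: tbl 0x4C, slot 15 ⇒ 0x50007 (P1/RW1/US1/PS0)
  lvl2: tbl 0x50, slot 11 ⇒ 0x52007 (P1/RW1/US1/PS0)
  lvl3: tbl 0x52, slot 14 ⇒ 0x55003 (P1/RW1/US0/PS0)
  ✗ PROTECTION_VIOLATION  [4 reads]
#6 VA=0x38400A09208 (w,kernel):
  lvl0: tbl 0x15, slot 7 ⇒ 0x57007 (P1/RW1/US1/PS0)
  lvl1: tbl 0x57, slot 16 ⇒ 0x5B007 (P1/RW1/US1/PS0)
  lvl2: tbl 0x5B, slot 5 ⇒ 0x5E007 (P1/RW1/US1/PS0)
  lvl3: tbl 0x5E, slot 9 ⇒ 0x4E000 (P0/RW0/US0/PS0)
  ✗ PAGE_NOT_PRESENT  [4 reads]

Access #4 fault: PAGE_NOT_PRESENT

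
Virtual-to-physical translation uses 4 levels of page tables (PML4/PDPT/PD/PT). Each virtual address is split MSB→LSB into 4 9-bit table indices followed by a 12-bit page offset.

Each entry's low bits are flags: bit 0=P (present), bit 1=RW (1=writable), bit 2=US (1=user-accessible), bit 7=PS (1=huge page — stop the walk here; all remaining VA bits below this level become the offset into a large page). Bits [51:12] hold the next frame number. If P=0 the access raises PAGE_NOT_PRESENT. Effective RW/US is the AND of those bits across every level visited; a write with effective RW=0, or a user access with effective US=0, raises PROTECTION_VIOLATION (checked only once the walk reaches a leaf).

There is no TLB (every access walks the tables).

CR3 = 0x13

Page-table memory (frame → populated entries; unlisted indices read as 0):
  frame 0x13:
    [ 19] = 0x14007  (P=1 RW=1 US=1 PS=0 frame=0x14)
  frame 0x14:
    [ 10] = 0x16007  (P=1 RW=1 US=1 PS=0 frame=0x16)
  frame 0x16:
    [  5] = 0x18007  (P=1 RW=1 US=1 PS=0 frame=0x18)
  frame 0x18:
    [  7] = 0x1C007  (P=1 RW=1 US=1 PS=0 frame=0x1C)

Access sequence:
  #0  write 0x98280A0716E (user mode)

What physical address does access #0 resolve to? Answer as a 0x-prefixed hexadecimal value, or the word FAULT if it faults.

Per-access translation:
#0 VA=0x98280A0716E (w,user):
  lvl0: tbl 0x13, slot 19 ⇒ 0x14007 (P1/RW1/US1/PS0)
  lvl1: tbl 0x14, slot 10 ⇒ 0x16007 (P1/RW1/US1/PS0)
  lvl2: tbl 0x16, slot 5 ⇒ 0x18007 (P1/RW1/US1/PS0)
  lvl3: tbl 0x18, slot 7 ⇒ 0x1C007 (P1/RW1/US1/PS0)
  ✓ 0x1C16E  — 4 lookups

Access #0 PA: 0x1C16E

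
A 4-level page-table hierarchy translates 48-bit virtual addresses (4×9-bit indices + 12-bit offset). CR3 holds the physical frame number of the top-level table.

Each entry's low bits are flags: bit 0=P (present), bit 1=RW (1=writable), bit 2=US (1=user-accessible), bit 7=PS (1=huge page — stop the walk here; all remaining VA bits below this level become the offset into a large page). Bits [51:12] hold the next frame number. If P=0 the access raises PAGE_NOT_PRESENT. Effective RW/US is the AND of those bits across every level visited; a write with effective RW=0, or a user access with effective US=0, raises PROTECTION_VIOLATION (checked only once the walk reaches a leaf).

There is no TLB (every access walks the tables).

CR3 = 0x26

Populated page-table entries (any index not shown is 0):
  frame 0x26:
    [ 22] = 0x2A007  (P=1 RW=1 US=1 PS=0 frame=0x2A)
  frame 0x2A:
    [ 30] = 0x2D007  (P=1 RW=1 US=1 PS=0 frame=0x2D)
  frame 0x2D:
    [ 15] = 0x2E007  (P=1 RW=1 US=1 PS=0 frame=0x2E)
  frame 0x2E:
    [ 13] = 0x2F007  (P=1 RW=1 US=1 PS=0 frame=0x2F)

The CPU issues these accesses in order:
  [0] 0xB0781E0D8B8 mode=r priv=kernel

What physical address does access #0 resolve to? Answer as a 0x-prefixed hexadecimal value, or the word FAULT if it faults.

Walk each access:
#0 VA=0xB0781E0D8B8 (r,kernel):
  lvl0: tbl 0x26, slot 22 ⇒ 0x2A007 (P1/RW1/US1/PS0)
  lvl1: tbl 0x2A, slot 30 ⇒ 0x2D007 (P1/RW1/US1/PS0)
  lvl2: tbl 0x2D, slot 15 ⇒ 0x2E007 (P1/RW1/US1/PS0)
  lvl3: tbl 0x2E, slot 13 ⇒ 0x2F007 (P1/RW1/US1/PS0)
  → PA=0x2F8B8  (4 entries read)

Access #0 PA: 0x2F8B8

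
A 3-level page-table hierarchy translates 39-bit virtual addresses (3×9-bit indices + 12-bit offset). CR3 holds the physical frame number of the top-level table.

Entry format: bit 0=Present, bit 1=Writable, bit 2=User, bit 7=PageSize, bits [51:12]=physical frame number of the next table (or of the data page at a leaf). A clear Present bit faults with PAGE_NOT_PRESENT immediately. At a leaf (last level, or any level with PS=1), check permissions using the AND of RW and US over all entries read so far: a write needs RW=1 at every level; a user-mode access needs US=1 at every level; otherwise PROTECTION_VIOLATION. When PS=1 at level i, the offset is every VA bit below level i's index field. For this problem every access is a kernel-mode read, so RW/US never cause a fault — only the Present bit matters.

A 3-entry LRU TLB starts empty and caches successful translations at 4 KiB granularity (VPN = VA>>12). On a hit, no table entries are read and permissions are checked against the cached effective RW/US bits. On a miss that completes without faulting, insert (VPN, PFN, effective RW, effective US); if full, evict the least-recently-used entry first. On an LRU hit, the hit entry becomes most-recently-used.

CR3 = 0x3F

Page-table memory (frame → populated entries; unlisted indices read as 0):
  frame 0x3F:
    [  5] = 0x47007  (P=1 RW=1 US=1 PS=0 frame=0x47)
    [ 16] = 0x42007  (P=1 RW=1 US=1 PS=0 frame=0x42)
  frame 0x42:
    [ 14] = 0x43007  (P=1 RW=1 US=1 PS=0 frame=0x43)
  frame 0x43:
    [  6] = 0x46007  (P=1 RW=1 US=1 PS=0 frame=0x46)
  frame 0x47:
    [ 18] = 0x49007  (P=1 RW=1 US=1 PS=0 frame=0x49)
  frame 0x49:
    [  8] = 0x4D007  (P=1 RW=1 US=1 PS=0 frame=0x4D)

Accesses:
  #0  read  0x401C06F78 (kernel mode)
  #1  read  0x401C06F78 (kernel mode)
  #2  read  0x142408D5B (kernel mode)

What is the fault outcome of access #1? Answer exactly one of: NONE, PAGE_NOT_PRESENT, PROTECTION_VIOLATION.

Trace:
#0 VA=0x401C06F78 (r,kernel):
  L0: frame=0x3F idx=16 entry=0x42007 [P=1 RW=1 US=1 PS=0]
  L1: frame=0x42 idx=14 entry=0x43007 [P=1 RW=1 US=1 PS=0]
  L2: frame=0x43 idx=6 entry=0x46007 [P=1 RW=1 US=1 PS=0]
  ✓ 0x46F78  — 3 lookups
#1 VA=0x401C06F78 (r,kernel):
  TLB hit vpn=0x401C06 → PA=0x46F78
#2 VA=0x142408D5B (r,kernel):
  L0: frame=0x3F idx=5 entry=0x47007 [P=1 RW=1 US=1 PS=0]
  L1: frame=0x47 idx=18 entry=0x49007 [P=1 RW=1 US=1 PS=0]
  L2: frame=0x49 idx=8 entry=0x4D007 [P=1 RW=1 US=1 PS=0]
  ✓ 0x4DD5B  — 3 lookups

Access #1 fault: NONE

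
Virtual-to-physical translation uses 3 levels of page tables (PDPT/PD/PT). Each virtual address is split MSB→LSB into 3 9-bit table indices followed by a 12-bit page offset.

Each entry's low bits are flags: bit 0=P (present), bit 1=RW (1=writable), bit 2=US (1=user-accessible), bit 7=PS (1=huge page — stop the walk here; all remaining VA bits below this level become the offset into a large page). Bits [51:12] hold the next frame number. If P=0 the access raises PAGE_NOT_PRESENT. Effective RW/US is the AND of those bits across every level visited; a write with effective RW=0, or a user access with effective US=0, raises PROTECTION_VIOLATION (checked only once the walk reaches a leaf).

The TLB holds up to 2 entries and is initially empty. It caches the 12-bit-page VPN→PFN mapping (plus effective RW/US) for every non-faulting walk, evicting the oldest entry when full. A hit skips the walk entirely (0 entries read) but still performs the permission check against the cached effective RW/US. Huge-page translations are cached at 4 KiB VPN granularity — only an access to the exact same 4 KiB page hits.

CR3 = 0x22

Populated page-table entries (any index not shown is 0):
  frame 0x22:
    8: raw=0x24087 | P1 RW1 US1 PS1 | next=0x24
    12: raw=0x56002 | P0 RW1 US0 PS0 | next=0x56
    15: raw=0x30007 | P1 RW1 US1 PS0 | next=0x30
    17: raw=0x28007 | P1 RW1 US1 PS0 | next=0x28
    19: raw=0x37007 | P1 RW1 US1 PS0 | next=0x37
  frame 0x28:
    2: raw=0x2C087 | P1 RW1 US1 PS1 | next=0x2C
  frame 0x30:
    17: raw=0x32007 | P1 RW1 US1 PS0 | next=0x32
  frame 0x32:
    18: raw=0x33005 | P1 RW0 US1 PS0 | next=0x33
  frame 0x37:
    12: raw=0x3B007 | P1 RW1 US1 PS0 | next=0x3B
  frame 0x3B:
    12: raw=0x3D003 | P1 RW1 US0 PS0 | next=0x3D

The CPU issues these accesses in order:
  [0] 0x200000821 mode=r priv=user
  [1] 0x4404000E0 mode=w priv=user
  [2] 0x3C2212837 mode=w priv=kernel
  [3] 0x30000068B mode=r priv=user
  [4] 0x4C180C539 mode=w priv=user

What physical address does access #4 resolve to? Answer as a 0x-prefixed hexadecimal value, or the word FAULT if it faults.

Trace:
#0 VA=0x200000821 (r,user):
  lvl0: tbl 0x22, slot 8 ⇒ 0x24087 (P1/RW1/US1/PS1)
  ✓ 0x24821 (huge @L0)  — 1 lookups
#1 VA=0x4404000E0 (w,user):
  lvl0: tbl 0x22, slot 17 ⇒ 0x28007 (P1/RW1/US1/PS0)
  lvl1: tbl 0x28, slot 2 ⇒ 0x2C087 (P1/RW1/US1/PS1)
  ✓ 0x2C0E0 (huge @L1)  — 2 lookups
#2 VA=0x3C2212837 (w,kernel):
  lvl0: tbl 0x22, slot 15 ⇒ 0x30007 (P1/RW1/US1/PS0)
  lvl1: tbl 0x30, slot 17 ⇒ 0x32007 (P1/RW1/US1/PS0)
  lvl2: tbl 0x32, slot 18 ⇒ 0x33005 (P1/RW0/US1/PS0)
  ✗ PROTECTION_VIOLATION  [3 reads]
#3 VA=0x30000068B (r,user):
  lvl0: tbl 0x22, slot 12 ⇒ 0x56002 (P0/RW1/US0/PS0)
  ✗ PAGE_NOT_PRESENT  [1 reads]
#4 VA=0x4C180C539 (w,user):
  lvl0: tbl 0x22, slot 19 ⇒ 0x37007 (P1/RW1/US1/PS0)
  lvl1: tbl 0x37, slot 12 ⇒ 0x3B007 (P1/RW1/US1/PS0)
  lvl2: tbl 0x3B, slot 12 ⇒ 0x3D003 (P1/RW1/US0/PS0)
  ✗ PROTECTION_VIOLATION  [3 reads]

Access #4 PA: FAULT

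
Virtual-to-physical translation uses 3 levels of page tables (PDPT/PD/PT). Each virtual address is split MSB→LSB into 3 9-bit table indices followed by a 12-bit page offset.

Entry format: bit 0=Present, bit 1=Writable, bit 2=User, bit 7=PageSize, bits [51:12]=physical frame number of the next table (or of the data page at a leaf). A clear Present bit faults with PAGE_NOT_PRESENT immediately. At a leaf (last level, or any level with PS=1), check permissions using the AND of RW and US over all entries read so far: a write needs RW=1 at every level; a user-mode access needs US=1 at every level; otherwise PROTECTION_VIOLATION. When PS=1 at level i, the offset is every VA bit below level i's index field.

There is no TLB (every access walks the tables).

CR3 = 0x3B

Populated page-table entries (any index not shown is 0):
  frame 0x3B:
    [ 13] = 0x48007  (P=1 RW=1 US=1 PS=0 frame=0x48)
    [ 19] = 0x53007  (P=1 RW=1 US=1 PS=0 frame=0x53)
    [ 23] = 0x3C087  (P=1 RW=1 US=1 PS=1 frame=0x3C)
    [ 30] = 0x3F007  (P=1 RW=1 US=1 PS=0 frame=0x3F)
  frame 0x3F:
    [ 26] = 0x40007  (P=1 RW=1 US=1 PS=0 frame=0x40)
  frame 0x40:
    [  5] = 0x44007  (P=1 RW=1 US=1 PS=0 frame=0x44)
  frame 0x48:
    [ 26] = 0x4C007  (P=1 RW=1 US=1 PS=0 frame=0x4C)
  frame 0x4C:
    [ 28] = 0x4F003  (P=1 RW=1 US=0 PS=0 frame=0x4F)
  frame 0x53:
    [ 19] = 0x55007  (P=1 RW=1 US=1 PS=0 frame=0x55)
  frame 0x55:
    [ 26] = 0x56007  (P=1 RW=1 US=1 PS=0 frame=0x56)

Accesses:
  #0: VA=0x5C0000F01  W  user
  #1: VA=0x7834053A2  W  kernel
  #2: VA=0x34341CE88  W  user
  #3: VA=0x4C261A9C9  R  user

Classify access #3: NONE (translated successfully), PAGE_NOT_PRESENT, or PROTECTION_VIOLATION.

Walk each access:
#0 VA=0x5C0000F01 (w,user):
  L0: frame=0x3B idx=23 entry=0x3C087 [P=1 RW=1 US=1 PS=1]
  ⇒ phys 0x3CF01 (huge @L0)  [1 reads]
#1 VA=0x7834053A2 (w,kernel):
  L0: frame=0x3B idx=30 entry=0x3F007 [P=1 RW=1 US=1 PS=0]
  L1: frame=0x3F idx=26 entry=0x40007 [P=1 RW=1 US=1 PS=0]
  L2: frame=0x40 idx=5 entry=0x44007 [P=1 RW=1 US=1 PS=0]
  ⇒ phys 0x443A2  [3 reads]
#2 VA=0x34341CE88 (w,user):
  L0: frame=0x3B idx=13 entry=0x48007 [P=1 RW=1 US=1 PS=0]
  L1: frame=0x48 idx=26 entry=0x4C007 [P=1 RW=1 US=1 PS=0]
  L2: frame=0x4C idx=28 entry=0x4F003 [P=1 RW=1 US=0 PS=0]
  ✗ PROTECTION_VIOLATION  [3 reads]
#3 VA=0x4C261A9C9 (r,user):
  L0: frame=0x3B idx=19 entry=0x53007 [P=1 RW=1 US=1 PS=0]
  L1: frame=0x53 idx=19 entry=0x55007 [P=1 RW=1 US=1 PS=0]
  L2: frame=0x55 idx=26 entry=0x56007 [P=1 RW=1 US=1 PS=0]
  ⇒ phys 0x569C9  [3 reads]

Access #3 fault: NONE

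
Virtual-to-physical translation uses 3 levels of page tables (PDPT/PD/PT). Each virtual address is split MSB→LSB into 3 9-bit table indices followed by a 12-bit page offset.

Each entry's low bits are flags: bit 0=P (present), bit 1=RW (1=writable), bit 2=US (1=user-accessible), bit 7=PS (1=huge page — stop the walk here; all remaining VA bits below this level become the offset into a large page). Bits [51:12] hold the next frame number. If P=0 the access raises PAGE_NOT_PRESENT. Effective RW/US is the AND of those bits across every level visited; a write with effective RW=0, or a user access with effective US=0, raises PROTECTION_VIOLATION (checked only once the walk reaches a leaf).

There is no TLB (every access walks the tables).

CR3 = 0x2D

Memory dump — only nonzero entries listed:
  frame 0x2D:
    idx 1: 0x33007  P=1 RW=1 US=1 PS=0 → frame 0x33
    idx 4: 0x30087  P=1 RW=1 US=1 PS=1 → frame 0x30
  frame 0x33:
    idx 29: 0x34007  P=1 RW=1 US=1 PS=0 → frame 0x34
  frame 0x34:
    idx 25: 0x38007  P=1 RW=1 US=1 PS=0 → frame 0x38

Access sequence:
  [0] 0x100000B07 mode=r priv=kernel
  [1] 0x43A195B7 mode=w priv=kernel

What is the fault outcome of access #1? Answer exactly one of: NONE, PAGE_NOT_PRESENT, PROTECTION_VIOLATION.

Trace:
#0 VA=0x100000B07 (r,kernel):
  [0] read 0x2D idx=4: raw=0x30087 flags P=1 W=1 U=1 S=1
  → PA=0x30B07 (huge @L0)  (1 entries read)
#1 VA=0x43A195B7 (w,kernel):
  [0] read 0x2D idx=1: raw=0x33007 flags P=1 W=1 U=1 S=0
  [1] read 0x33 idx=29: raw=0x34007 flags P=1 W=1 U=1 S=0
  [2] read 0x34 idx=25: raw=0x38007 flags P=1 W=1 U=1 S=0
  → PA=0x385B7  (3 entries read)

Access #1 fault: NONE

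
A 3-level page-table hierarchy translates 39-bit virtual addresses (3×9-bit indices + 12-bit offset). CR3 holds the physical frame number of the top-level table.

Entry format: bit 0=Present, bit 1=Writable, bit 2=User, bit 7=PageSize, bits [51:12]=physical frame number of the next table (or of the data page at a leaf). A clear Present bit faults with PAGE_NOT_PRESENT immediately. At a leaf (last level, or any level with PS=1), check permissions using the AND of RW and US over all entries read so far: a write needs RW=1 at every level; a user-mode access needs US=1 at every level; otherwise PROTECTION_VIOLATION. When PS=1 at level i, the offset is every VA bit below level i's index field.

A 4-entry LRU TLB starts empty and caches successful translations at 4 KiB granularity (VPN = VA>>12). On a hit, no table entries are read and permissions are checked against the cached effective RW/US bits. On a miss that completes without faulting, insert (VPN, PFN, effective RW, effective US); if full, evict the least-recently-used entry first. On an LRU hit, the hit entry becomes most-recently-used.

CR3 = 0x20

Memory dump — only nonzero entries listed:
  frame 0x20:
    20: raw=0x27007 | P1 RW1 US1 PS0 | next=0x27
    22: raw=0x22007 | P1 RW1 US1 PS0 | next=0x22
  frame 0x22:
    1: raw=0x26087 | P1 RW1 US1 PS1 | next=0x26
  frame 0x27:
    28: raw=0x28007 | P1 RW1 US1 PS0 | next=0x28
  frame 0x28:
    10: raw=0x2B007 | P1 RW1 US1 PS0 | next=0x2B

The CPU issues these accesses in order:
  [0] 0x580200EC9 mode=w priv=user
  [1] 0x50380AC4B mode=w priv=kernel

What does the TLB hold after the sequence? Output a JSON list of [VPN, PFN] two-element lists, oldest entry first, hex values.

Trace:
#0 VA=0x580200EC9 (w,user):
  lvl0: tbl 0x20, slot 22 ⇒ 0x22007 (P1/RW1/US1/PS0)
  lvl1: tbl 0x22, slot 1 ⇒ 0x26087 (P1/RW1/US1/PS1)
  ✓ 0x26EC9 (huge @L1)  — 2 lookups
#1 VA=0x50380AC4B (w,kernel):
  lvl0: tbl 0x20, slot 20 ⇒ 0x27007 (P1/RW1/US1/PS0)
  lvl1: tbl 0x27, slot 28 ⇒ 0x28007 (P1/RW1/US1/PS0)
  lvl2: tbl 0x28, slot 10 ⇒ 0x2B007 (P1/RW1/US1/PS0)
  ✓ 0x2BC4B  — 3 lookups

TLB: [["0x580200", "0x26"], ["0x50380A", "0x2B"]]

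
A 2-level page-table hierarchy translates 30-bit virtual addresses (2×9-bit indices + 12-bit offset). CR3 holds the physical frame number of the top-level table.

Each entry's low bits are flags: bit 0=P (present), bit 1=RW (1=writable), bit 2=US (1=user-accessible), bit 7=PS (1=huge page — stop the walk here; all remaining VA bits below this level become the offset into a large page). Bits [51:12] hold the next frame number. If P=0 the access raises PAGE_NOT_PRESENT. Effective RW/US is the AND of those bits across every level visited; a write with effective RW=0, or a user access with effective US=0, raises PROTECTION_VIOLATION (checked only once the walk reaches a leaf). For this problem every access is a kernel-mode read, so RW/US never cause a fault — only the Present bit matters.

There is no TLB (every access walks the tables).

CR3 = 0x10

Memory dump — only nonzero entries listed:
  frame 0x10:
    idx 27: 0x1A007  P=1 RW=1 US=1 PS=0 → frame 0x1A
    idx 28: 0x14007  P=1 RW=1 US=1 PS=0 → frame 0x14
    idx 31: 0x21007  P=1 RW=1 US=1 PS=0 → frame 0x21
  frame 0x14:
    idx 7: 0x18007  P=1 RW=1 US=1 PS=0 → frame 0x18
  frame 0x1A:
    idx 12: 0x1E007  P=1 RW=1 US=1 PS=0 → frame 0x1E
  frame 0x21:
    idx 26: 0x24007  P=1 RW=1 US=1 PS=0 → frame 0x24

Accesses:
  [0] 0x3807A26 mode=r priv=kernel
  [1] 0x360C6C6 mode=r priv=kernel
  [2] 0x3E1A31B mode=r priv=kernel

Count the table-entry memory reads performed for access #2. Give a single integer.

Trace:
#0 VA=0x3807A26 (r,kernel):
  lvl0: tbl 0x10, slot 28 ⇒ 0x14007 (P1/RW1/US1/PS0)
  lvl1: tbl 0x14, slot 7 ⇒ 0x18007 (P1/RW1/US1/PS0)
  → PA=0x18A26  (2 entries read)
#1 VA=0x360C6C6 (r,kernel):
  lvl0: tbl 0x10, slot 27 ⇒ 0x1A007 (P1/RW1/US1/PS0)
  lvl1: tbl 0x1A, slot 12 ⇒ 0x1E007 (P1/RW1/US1/PS0)
  → PA=0x1E6C6  (2 entries read)
#2 VA=0x3E1A31B (r,kernel):
  lvl0: tbl 0x10, slot 31 ⇒ 0x21007 (P1/RW1/US1/PS0)
  lvl1: tbl 0x21, slot 26 ⇒ 0x24007 (P1/RW1/US1/PS0)
  → PA=0x2431B  (2 entries read)

Entries read for #2: 2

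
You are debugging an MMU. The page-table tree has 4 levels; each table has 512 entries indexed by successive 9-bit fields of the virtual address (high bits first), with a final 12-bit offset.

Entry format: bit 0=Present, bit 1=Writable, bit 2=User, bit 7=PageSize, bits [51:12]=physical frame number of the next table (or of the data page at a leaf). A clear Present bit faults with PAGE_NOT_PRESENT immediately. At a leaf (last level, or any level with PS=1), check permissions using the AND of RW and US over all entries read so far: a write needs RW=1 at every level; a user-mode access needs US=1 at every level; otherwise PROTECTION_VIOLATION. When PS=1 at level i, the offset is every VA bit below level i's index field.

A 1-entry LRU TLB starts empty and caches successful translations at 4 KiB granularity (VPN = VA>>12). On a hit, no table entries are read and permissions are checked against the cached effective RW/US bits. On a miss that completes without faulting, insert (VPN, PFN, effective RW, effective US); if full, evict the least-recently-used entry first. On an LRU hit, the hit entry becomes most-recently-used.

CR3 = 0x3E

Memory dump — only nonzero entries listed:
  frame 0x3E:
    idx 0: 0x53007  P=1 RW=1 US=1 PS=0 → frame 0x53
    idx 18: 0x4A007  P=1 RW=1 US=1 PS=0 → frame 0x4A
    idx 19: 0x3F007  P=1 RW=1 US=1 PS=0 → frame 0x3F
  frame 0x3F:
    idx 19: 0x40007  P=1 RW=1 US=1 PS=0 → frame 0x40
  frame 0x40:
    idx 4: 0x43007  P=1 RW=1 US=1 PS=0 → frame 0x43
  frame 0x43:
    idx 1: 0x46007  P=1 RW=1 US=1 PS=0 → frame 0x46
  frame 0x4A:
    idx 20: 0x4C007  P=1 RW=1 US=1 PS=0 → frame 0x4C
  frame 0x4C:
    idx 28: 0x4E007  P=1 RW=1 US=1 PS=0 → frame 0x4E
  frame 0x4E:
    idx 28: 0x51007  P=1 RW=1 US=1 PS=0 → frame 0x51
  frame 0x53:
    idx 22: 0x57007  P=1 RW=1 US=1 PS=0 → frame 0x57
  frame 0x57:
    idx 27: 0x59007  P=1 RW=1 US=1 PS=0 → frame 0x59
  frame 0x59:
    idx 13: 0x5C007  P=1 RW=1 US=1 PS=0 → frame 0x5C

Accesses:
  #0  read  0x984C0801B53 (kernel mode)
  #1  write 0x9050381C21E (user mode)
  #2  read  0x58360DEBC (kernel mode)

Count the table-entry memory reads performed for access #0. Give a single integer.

Per-access translation:
#0 VA=0x984C0801B53 (r,kernel):
  L0: frame=0x3E idx=19 entry=0x3F007 [P=1 RW=1 US=1 PS=0]
  L1: frame=0x3F idx=19 entry=0x40007 [P=1 RW=1 US=1 PS=0]
  L2: frame=0x40 idx=4 entry=0x43007 [P=1 RW=1 US=1 PS=0]
  L3: frame=0x43 idx=1 entry=0x46007 [P=1 RW=1 US=1 PS=0]
  ✓ 0x46B53  — 4 lookups
#1 VA=0x9050381C21E (w,user):
  L0: frame=0x3E idx=18 entry=0x4A007 [P=1 RW=1 US=1 PS=0]
  L1: frame=0x4A idx=20 entry=0x4C007 [P=1 RW=1 US=1 PS=0]
  L2: frame=0x4C idx=28 entry=0x4E007 [P=1 RW=1 US=1 PS=0]
  L3: frame=0x4E idx=28 entry=0x51007 [P=1 RW=1 US=1 PS=0]
  ✓ 0x5121E  — 4 lookups
#2 VA=0x58360DEBC (r,kernel):
  L0: frame=0x3E idx=0 entry=0x53007 [P=1 RW=1 US=1 PS=0]
  L1: frame=0x53 idx=22 entry=0x57007 [P=1 RW=1 US=1 PS=0]
  L2: frame=0x57 idx=27 entry=0x59007 [P=1 RW=1 US=1 PS=0]
  L3: frame=0x59 idx=13 entry=0x5C007 [P=1 RW=1 US=1 PS=0]
  ✓ 0x5CEBC  — 4 lookups

Entries read for #0: 4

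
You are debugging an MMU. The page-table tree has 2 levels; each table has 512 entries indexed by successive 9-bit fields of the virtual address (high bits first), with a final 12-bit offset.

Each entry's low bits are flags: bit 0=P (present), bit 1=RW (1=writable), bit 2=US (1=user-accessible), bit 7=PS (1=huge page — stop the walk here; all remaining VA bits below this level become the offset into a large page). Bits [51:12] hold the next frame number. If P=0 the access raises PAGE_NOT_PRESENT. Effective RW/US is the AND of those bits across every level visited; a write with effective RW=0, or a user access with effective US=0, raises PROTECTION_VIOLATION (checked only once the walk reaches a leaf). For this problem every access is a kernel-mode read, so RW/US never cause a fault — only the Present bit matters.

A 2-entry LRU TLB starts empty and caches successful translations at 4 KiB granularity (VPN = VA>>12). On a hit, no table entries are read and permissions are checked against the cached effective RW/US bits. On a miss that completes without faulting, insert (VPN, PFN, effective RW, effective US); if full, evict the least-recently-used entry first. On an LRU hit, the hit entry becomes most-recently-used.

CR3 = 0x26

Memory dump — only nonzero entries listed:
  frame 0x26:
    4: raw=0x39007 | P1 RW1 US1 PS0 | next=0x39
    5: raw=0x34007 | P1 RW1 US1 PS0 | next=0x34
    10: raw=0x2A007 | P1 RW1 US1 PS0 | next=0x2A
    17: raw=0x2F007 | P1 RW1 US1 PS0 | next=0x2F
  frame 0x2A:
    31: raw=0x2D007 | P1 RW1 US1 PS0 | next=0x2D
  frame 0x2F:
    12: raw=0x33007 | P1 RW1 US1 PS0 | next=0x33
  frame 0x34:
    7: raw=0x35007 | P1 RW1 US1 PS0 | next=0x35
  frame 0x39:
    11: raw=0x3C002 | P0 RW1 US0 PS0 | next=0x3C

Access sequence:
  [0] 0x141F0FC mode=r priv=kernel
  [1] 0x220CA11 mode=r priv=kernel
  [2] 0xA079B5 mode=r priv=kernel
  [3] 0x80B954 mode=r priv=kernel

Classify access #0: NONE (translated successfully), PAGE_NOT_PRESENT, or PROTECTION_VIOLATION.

Walk each access:
#0 VA=0x141F0FC (r,kernel):
  L0: frame=0x26 idx=10 entry=0x2A007 [P=1 RW=1 US=1 PS=0]
  L1: frame=0x2A idx=31 entry=0x2D007 [P=1 RW=1 US=1 PS=0]
  → PA=0x2D0FC  (2 entries read)
#1 VA=0x220CA11 (r,kernel):
  L0: frame=0x26 idx=17 entry=0x2F007 [P=1 RW=1 US=1 PS=0]
  L1: frame=0x2F idx=12 entry=0x33007 [P=1 RW=1 US=1 PS=0]
  → PA=0x33A11  (2 entries read)
#2 VA=0xA079B5 (r,kernel):
  L0: frame=0x26 idx=5 entry=0x34007 [P=1 RW=1 US=1 PS=0]
  L1: frame=0x34 idx=7 entry=0x35007 [P=1 RW=1 US=1 PS=0]
  → PA=0x359B5  (2 entries read)
#3 VA=0x80B954 (r,kernel):
  L0: frame=0x26 idx=4 entry=0x39007 [P=1 RW=1 US=1 PS=0]
  L1: frame=0x39 idx=11 entry=0x3C002 [P=0 RW=1 US=0 PS=0]
  → PAGE_NOT_PRESENT  (2 entries read)

Access #0 fault: NONE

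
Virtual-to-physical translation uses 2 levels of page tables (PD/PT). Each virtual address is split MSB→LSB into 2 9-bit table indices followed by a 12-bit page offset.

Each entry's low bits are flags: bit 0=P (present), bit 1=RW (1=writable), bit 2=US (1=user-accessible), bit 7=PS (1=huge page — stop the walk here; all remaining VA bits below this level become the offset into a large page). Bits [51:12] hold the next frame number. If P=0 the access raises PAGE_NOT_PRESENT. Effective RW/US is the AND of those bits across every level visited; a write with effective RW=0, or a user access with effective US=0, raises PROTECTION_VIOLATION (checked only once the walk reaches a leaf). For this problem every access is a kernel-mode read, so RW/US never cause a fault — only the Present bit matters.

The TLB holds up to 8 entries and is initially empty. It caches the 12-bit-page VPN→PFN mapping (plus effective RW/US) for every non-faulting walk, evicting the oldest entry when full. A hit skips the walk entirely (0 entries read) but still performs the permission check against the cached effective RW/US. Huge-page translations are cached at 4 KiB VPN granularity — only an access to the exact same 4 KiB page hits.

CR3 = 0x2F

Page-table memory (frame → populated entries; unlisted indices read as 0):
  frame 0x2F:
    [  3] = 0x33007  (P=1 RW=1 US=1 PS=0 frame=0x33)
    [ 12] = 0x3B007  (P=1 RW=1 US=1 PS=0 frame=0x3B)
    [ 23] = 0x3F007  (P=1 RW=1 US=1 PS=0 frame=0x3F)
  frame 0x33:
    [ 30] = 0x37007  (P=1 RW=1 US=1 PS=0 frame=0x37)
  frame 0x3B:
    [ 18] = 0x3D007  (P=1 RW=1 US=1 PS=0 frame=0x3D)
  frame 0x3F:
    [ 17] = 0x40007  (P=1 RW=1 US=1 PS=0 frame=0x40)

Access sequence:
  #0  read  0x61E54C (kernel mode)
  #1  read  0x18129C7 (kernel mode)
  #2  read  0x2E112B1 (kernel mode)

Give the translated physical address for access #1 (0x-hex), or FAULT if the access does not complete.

Walk each access:
#0 VA=0x61E54C (r,kernel):
  L0 @0x2F[3] → 0x33007  P=1,RW=1,US=1,PS=0
  L1 @0x33[30] → 0x37007  P=1,RW=1,US=1,PS=0
  → PA=0x3754C  (2 entries read)
#1 VA=0x18129C7 (r,kernel):
  L0 @0x2F[12] → 0x3B007  P=1,RW=1,US=1,PS=0
  L1 @0x3B[18] → 0x3D007  P=1,RW=1,US=1,PS=0
  → PA=0x3D9C7  (2 entries read)
#2 VA=0x2E112B1 (r,kernel):
  L0 @0x2F[23] → 0x3F007  P=1,RW=1,US=1,PS=0
  L1 @0x3F[17] → 0x40007  P=1,RW=1,US=1,PS=0
  → PA=0x402B1  (2 entries read)

Access #1 PA: 0x3D9C7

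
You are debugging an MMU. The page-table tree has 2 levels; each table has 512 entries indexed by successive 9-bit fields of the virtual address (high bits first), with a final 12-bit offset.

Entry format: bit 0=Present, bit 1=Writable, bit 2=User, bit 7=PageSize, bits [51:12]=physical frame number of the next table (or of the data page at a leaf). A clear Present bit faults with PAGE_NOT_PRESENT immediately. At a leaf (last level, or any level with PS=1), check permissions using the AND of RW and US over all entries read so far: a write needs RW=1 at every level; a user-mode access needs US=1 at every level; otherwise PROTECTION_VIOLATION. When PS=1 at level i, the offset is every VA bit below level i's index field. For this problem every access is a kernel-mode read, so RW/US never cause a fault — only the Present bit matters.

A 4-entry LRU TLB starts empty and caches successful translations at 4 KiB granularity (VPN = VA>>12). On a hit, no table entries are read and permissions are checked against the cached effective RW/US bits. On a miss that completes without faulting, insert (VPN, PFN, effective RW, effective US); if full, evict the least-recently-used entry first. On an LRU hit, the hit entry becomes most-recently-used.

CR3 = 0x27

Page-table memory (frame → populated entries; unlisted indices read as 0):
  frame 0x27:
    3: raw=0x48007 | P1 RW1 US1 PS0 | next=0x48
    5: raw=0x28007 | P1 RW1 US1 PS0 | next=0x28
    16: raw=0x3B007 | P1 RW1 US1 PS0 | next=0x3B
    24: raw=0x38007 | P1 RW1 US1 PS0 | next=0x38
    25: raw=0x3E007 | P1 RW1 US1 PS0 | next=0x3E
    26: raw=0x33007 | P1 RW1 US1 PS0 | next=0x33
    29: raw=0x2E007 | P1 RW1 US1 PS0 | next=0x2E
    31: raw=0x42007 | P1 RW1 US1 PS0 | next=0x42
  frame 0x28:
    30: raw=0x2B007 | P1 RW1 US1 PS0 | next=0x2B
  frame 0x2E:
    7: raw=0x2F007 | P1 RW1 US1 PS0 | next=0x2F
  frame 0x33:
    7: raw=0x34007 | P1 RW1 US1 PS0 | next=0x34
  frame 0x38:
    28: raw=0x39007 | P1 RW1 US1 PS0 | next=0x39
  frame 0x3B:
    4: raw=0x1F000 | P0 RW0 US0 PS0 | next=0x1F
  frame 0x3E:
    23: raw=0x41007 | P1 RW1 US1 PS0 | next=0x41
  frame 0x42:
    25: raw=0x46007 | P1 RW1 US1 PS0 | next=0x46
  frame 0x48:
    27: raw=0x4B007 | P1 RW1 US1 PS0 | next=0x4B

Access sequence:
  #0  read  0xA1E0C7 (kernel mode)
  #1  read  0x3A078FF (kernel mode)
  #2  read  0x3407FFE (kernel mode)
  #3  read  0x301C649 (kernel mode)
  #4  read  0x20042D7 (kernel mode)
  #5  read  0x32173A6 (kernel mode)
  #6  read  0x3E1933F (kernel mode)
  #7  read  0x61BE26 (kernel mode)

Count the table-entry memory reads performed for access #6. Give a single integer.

Trace:
#0 VA=0xA1E0C7 (r,kernel):
  L0: frame=0x27 idx=5 entry=0x28007 [P=1 RW=1 US=1 PS=0]
  L1: frame=0x28 idx=30 entry=0x2B007 [P=1 RW=1 US=1 PS=0]
  ✓ 0x2B0C7  — 2 lookups
#1 VA=0x3A078FF (r,kernel):
  L0: frame=0x27 idx=29 entry=0x2E007 [P=1 RW=1 US=1 PS=0]
  L1: frame=0x2E idx=7 entry=0x2F007 [P=1 RW=1 US=1 PS=0]
  ✓ 0x2F8FF  — 2 lookups
#2 VA=0x3407FFE (r,kernel):
  L0: frame=0x27 idx=26 entry=0x33007 [P=1 RW=1 US=1 PS=0]
  L1: frame=0x33 idx=7 entry=0x34007 [P=1 RW=1 US=1 PS=0]
  ✓ 0x34FFE  — 2 lookups
#3 VA=0x301C649 (r,kernel):
  L0: frame=0x27 idx=24 entry=0x38007 [P=1 RW=1 US=1 PS=0]
  L1: frame=0x38 idx=28 entry=0x39007 [P=1 RW=1 US=1 PS=0]
  ✓ 0x39649  — 2 lookups
#4 VA=0x20042D7 (r,kernel):
  L0: frame=0x27 idx=16 entry=0x3B007 [P=1 RW=1 US=1 PS=0]
  L1: frame=0x3B idx=4 entry=0x1F000 [P=0 RW=0 US=0 PS=0]
  → PAGE_NOT_PRESENT  (2 entries read)
#5 VA=0x32173A6 (r,kernel):
  L0: frame=0x27 idx=25 entry=0x3E007 [P=1 RW=1 US=1 PS=0]
  L1: frame=0x3E idx=23 entry=0x41007 [P=1 RW=1 US=1 PS=0]
  ✓ 0x413A6  — 2 lookups
#6 VA=0x3E1933F (r,kernel):
  L0: frame=0x27 idx=31 entry=0x42007 [P=1 RW=1 US=1 PS=0]
  L1: frame=0x42 idx=25 entry=0x46007 [P=1 RW=1 US=1 PS=0]
  ✓ 0x4633F  — 2 lookups
#7 VA=0x61BE26 (r,kernel):
  L0: frame=0x27 idx=3 entry=0x48007 [P=1 RW=1 US=1 PS=0]
  L1: frame=0x48 idx=27 entry=0x4B007 [P=1 RW=1 US=1 PS=0]
  ✓ 0x4BE26  — 2 lookups

Entries read for #6: 2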